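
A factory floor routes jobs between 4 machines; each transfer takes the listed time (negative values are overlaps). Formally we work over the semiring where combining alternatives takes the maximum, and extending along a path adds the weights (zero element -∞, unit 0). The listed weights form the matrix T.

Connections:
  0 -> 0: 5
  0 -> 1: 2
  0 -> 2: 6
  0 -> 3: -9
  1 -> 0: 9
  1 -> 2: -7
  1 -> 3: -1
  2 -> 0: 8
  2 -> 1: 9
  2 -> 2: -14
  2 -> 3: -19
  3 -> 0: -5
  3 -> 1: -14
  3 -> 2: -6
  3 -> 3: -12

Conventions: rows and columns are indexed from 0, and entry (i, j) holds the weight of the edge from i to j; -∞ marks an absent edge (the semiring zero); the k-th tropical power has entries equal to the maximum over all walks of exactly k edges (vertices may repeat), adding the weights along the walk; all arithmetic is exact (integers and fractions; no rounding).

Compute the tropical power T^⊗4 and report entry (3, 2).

T^⊗2:
  [14, 15, 11, 1]
  [14, 11, 15, 0]
  [18, 10, 14, 8]
  [2, 3, 1, -14]
T^⊗3:
  [24, 20, 20, 14]
  [23, 24, 20, 10]
  [23, 23, 24, 9]
  [12, 10, 8, 2]
T^⊗4:
  [29, 29, 30, 19]
  [33, 29, 29, 23]
  [32, 33, 29, 22]
  [19, 17, 18, 9]
Key observation: the optimum is the walk 3->2->1->0->2, with weight (-6) + 9 + 9 + 6 = 18.
Optimal value attained by: walk 3->2->1->0->2.
Answer: (T^⊗4)[3][2] = 18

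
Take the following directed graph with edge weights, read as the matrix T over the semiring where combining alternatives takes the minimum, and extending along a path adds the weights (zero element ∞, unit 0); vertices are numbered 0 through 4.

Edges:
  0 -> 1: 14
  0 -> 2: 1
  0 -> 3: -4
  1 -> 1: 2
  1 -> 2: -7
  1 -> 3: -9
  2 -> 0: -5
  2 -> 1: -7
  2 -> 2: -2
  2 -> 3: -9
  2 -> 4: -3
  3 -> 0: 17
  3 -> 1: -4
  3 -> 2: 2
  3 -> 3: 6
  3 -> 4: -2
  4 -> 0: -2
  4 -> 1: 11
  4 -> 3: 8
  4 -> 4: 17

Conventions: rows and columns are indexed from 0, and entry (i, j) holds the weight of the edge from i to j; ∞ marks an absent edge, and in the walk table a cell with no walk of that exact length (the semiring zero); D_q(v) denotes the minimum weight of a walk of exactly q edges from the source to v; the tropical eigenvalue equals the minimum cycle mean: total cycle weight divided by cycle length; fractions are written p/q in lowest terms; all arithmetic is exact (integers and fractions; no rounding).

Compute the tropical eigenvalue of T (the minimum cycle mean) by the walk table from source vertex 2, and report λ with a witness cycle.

q=0: [∞, ∞, 0, ∞, ∞]
q=1: [-5, -7, -2, -9, -3]
q=2: [-7, -13, -14, -16, -11]
q=3: [-19, -21, -20, -23, -18]
q=4: [-25, -27, -28, -30, -25]
q=5: [-33, -35, -34, -37, -32]
Optimal cycle mean attained by: cycle 1->2->1, total (-7) + (-7), length 2.
Answer: λ = -7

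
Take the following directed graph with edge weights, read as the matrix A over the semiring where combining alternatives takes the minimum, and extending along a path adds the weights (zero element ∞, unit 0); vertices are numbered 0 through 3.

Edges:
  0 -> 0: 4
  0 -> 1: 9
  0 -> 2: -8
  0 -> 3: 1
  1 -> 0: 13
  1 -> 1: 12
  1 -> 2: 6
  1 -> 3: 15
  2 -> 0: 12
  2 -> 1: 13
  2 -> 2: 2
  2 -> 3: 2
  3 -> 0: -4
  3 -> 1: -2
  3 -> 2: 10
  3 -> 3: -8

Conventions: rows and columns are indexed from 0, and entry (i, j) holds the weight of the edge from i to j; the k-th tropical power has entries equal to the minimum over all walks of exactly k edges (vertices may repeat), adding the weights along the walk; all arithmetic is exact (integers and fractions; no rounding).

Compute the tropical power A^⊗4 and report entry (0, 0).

A^⊗2:
  [-3, -1, -6, -7]
  [11, 13, 5, 7]
  [-2, 0, 4, -6]
  [-12, -10, -12, -16]
A^⊗3:
  [-11, -9, -11, -15]
  [3, 5, 3, -1]
  [-10, -8, -10, -14]
  [-20, -18, -20, -24]
A^⊗4:
  [-19, -17, -19, -23]
  [-5, -3, -5, -9]
  [-18, -16, -18, -22]
  [-28, -26, -28, -32]
Key observation: the optimum is the walk 0->3->3->3->0, with weight 1 + (-8) + (-8) + (-4) = -19.
Optimal value attained by: walk 0->3->3->3->0.
Answer: (A^⊗4)[0][0] = -19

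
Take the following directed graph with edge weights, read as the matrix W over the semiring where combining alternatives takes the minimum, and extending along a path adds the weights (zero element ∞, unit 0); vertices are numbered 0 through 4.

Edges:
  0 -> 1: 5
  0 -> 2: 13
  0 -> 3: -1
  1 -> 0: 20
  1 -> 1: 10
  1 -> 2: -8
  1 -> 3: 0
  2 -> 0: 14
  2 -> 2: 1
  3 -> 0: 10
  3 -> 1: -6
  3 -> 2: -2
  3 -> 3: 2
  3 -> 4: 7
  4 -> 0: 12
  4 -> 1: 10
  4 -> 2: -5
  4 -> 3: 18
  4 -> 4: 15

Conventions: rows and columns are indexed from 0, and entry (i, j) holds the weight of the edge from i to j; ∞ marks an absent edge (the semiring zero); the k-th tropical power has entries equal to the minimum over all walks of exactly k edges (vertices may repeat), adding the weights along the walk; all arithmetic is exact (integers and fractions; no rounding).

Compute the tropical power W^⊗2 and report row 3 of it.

W^⊗2:
  [9, -7, -3, 1, 6]
  [6, -6, -7, 2, 7]
  [15, 19, 2, 13, ∞]
  [12, -4, -14, -6, 9]
  [9, 12, -4, 10, 25]
Answer: row 3 of W^⊗2 = [12, -4, -14, -6, 9]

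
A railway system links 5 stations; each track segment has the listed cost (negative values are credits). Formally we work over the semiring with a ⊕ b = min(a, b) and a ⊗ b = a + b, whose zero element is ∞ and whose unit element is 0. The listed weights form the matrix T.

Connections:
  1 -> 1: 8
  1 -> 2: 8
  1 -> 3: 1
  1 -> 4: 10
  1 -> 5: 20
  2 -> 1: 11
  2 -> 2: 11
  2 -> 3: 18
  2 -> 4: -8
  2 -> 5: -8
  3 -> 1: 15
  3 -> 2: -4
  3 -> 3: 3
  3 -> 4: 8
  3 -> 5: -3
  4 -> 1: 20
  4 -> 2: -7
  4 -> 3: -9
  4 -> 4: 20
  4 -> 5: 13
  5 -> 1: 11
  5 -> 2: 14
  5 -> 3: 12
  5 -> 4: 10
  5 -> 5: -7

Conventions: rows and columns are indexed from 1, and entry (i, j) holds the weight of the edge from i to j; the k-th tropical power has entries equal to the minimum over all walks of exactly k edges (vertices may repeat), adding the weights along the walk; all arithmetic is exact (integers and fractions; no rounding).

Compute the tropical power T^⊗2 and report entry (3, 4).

T^⊗2:
  [16, -3, 1, 0, -2]
  [3, -15, -17, 2, -15]
  [7, -1, -1, -12, -12]
  [4, -13, -6, -15, -15]
  [4, 3, 1, 3, -14]
Key observation: the optimum is the walk 3->2->4, with weight (-4) + (-8) = -12.
Optimal value attained by: walk 3->2->4.
Answer: (T^⊗2)[3][4] = -12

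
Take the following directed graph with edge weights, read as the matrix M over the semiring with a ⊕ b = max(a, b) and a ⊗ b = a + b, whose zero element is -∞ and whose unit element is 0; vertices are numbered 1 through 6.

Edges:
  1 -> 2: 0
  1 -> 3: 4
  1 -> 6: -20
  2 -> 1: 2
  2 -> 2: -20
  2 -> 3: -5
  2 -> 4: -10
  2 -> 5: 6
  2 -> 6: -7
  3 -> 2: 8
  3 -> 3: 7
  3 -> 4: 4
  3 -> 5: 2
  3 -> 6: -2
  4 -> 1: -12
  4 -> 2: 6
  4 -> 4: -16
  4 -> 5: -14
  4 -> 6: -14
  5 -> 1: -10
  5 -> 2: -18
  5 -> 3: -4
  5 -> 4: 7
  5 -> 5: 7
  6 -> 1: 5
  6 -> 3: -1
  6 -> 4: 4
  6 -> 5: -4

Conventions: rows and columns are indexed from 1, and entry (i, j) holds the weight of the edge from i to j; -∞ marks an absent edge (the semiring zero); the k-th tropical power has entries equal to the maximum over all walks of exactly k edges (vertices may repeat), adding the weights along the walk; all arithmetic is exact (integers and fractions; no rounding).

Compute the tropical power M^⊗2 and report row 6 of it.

M^⊗2:
  [2, 12, 11, 8, 6, 2]
  [-2, 3, 6, 13, 13, -7]
  [10, 15, 14, 11, 14, 5]
  [8, -10, 1, -4, 12, -1]
  [-3, 13, 3, 14, 14, -6]
  [-8, 10, 9, 3, 3, -3]
Answer: row 6 of M^⊗2 = [-8, 10, 9, 3, 3, -3]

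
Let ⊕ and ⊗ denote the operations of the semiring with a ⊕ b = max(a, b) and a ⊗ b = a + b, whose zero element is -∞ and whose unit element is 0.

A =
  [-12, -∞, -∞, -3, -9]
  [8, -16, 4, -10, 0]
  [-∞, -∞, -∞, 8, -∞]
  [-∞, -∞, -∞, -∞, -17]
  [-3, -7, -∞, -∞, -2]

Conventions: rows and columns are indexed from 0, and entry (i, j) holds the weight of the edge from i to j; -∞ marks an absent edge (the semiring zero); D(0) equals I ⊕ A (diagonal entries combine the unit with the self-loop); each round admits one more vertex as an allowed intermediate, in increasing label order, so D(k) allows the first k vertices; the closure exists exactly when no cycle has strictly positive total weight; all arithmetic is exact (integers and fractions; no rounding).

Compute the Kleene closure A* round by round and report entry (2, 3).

D(0):
  [0, -∞, -∞, -3, -9]
  [8, 0, 4, -10, 0]
  [-∞, -∞, 0, 8, -∞]
  [-∞, -∞, -∞, 0, -17]
  [-3, -7, -∞, -∞, 0]
D(1):
  [0, -∞, -∞, -3, -9]
  [8, 0, 4, 5, 0]
  [-∞, -∞, 0, 8, -∞]
  [-∞, -∞, -∞, 0, -17]
  [-3, -7, -∞, -6, 0]
D(2):
  [0, -∞, -∞, -3, -9]
  [8, 0, 4, 5, 0]
  [-∞, -∞, 0, 8, -∞]
  [-∞, -∞, -∞, 0, -17]
  [1, -7, -3, -2, 0]
D(3):
  [0, -∞, -∞, -3, -9]
  [8, 0, 4, 12, 0]
  [-∞, -∞, 0, 8, -∞]
  [-∞, -∞, -∞, 0, -17]
  [1, -7, -3, 5, 0]
D(4):
  [0, -∞, -∞, -3, -9]
  [8, 0, 4, 12, 0]
  [-∞, -∞, 0, 8, -9]
  [-∞, -∞, -∞, 0, -17]
  [1, -7, -3, 5, 0]
D(5):
  [0, -16, -12, -3, -9]
  [8, 0, 4, 12, 0]
  [-8, -16, 0, 8, -9]
  [-16, -24, -20, 0, -17]
  [1, -7, -3, 5, 0]
Answer: A*[2][3] = 8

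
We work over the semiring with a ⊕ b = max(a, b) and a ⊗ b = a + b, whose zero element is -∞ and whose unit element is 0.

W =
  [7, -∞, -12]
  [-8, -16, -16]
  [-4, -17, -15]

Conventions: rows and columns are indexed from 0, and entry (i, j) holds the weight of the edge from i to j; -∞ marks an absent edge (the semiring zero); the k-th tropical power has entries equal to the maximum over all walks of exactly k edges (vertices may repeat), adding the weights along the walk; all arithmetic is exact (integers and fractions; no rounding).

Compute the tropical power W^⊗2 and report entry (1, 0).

W^⊗2:
  [14, -29, -5]
  [-1, -32, -20]
  [3, -32, -16]
Key observation: the optimum is the walk 1->0->0, with weight (-8) + 7 = -1.
Optimal value attained by: walk 1->0->0.
Answer: (W^⊗2)[1][0] = -1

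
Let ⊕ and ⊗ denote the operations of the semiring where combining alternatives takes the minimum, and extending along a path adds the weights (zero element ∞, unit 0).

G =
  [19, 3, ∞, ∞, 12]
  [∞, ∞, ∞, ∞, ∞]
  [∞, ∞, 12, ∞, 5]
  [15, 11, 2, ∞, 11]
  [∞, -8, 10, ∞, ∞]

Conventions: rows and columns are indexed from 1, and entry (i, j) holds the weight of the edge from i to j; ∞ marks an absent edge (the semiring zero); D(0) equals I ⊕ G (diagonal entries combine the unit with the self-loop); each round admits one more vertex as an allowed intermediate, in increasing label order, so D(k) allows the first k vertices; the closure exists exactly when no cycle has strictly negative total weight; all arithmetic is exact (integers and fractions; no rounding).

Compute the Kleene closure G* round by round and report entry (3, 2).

D(0):
  [0, 3, ∞, ∞, 12]
  [∞, 0, ∞, ∞, ∞]
  [∞, ∞, 0, ∞, 5]
  [15, 11, 2, 0, 11]
  [∞, -8, 10, ∞, 0]
D(1):
  [0, 3, ∞, ∞, 12]
  [∞, 0, ∞, ∞, ∞]
  [∞, ∞, 0, ∞, 5]
  [15, 11, 2, 0, 11]
  [∞, -8, 10, ∞, 0]
D(2):
  [0, 3, ∞, ∞, 12]
  [∞, 0, ∞, ∞, ∞]
  [∞, ∞, 0, ∞, 5]
  [15, 11, 2, 0, 11]
  [∞, -8, 10, ∞, 0]
D(3):
  [0, 3, ∞, ∞, 12]
  [∞, 0, ∞, ∞, ∞]
  [∞, ∞, 0, ∞, 5]
  [15, 11, 2, 0, 7]
  [∞, -8, 10, ∞, 0]
D(4):
  [0, 3, ∞, ∞, 12]
  [∞, 0, ∞, ∞, ∞]
  [∞, ∞, 0, ∞, 5]
  [15, 11, 2, 0, 7]
  [∞, -8, 10, ∞, 0]
D(5):
  [0, 3, 22, ∞, 12]
  [∞, 0, ∞, ∞, ∞]
  [∞, -3, 0, ∞, 5]
  [15, -1, 2, 0, 7]
  [∞, -8, 10, ∞, 0]
Answer: G*[3][2] = -3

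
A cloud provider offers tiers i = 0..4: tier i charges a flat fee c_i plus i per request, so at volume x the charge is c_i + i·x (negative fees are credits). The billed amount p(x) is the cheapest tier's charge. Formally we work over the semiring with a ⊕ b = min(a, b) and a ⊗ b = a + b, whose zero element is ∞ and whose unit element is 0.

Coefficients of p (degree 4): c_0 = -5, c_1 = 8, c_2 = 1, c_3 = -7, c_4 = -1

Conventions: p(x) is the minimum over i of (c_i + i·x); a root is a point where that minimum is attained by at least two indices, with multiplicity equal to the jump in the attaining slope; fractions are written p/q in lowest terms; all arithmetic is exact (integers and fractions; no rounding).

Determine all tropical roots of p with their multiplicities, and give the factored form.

hull edge (i=0, c=-5) to (i=3, c=-7): slope -2/3, span 3
hull edge (i=3, c=-7) to (i=4, c=-1): slope 6, span 1
Factored form: p(x) = -1 ⊗ (x ⊕ (-6)) ⊗ (x ⊕ 2/3) ⊗ (x ⊕ 2/3) ⊗ (x ⊕ 2/3)
Answer: roots = -6 (mult 1), 2/3 (mult 3)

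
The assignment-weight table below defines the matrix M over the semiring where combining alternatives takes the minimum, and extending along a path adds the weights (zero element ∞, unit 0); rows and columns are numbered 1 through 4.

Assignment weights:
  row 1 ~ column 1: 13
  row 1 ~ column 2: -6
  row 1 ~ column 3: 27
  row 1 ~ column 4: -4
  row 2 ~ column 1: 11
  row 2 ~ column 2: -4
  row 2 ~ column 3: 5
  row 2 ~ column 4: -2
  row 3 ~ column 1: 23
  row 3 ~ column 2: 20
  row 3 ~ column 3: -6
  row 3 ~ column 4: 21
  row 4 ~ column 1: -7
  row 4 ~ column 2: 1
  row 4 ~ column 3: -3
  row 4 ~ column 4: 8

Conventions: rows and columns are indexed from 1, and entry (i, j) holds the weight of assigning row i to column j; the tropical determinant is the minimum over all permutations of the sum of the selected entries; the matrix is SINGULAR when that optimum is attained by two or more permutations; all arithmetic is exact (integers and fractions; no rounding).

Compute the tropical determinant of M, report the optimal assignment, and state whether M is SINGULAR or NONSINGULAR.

σ = (1, 2, 3, 4): 13 + (-4) + (-6) + 8 = 11
σ = (1, 2, 4, 3): 13 + (-4) + 21 + (-3) = 27
σ = (1, 3, 2, 4): 13 + 5 + 20 + 8 = 46
σ = (1, 3, 4, 2): 13 + 5 + 21 + 1 = 40
σ = (1, 4, 2, 3): 13 + (-2) + 20 + (-3) = 28
σ = (1, 4, 3, 2): 13 + (-2) + (-6) + 1 = 6
σ = (2, 1, 3, 4): (-6) + 11 + (-6) + 8 = 7
σ = (2, 1, 4, 3): (-6) + 11 + 21 + (-3) = 23
σ = (2, 3, 1, 4): (-6) + 5 + 23 + 8 = 30
σ = (2, 3, 4, 1): (-6) + 5 + 21 + (-7) = 13
σ = (2, 4, 1, 3): (-6) + (-2) + 23 + (-3) = 12
σ = (2, 4, 3, 1): (-6) + (-2) + (-6) + (-7) = -21
σ = (3, 1, 2, 4): 27 + 11 + 20 + 8 = 66
σ = (3, 1, 4, 2): 27 + 11 + 21 + 1 = 60
σ = (3, 2, 1, 4): 27 + (-4) + 23 + 8 = 54
σ = (3, 2, 4, 1): 27 + (-4) + 21 + (-7) = 37
σ = (3, 4, 1, 2): 27 + (-2) + 23 + 1 = 49
σ = (3, 4, 2, 1): 27 + (-2) + 20 + (-7) = 38
σ = (4, 1, 2, 3): (-4) + 11 + 20 + (-3) = 24
σ = (4, 1, 3, 2): (-4) + 11 + (-6) + 1 = 2
σ = (4, 2, 1, 3): (-4) + (-4) + 23 + (-3) = 12
σ = (4, 2, 3, 1): (-4) + (-4) + (-6) + (-7) = -21
σ = (4, 3, 1, 2): (-4) + 5 + 23 + 1 = 25
σ = (4, 3, 2, 1): (-4) + 5 + 20 + (-7) = 14
Optimal value attained by: σ = (2, 4, 3, 1).
Answer: det⊕(M) = -21; verdict: SINGULAR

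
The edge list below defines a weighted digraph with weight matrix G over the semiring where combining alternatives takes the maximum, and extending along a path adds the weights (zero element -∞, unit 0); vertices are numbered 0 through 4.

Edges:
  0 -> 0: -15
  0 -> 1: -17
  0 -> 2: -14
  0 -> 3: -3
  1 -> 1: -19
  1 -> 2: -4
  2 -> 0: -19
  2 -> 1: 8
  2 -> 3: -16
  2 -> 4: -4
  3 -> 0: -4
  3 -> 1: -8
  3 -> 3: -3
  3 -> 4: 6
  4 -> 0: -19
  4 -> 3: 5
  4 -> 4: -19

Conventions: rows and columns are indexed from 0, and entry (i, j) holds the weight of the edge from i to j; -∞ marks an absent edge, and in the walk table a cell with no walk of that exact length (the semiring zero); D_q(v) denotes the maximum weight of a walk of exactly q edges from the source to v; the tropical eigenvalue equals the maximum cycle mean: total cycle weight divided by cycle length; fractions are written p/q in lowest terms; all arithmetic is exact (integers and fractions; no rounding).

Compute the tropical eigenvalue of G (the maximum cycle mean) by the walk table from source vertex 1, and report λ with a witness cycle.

q=0: [-∞, 0, -∞, -∞, -∞]
q=1: [-∞, -19, -4, -∞, -∞]
q=2: [-23, 4, -23, -20, -8]
q=3: [-24, -15, 0, -3, -14]
q=4: [-7, 8, -19, -6, 3]
q=5: [-10, -11, 4, 8, 0]
Optimal cycle mean attained by: cycle 3->4->3, total 6 + 5, length 2.
Answer: λ = 11/2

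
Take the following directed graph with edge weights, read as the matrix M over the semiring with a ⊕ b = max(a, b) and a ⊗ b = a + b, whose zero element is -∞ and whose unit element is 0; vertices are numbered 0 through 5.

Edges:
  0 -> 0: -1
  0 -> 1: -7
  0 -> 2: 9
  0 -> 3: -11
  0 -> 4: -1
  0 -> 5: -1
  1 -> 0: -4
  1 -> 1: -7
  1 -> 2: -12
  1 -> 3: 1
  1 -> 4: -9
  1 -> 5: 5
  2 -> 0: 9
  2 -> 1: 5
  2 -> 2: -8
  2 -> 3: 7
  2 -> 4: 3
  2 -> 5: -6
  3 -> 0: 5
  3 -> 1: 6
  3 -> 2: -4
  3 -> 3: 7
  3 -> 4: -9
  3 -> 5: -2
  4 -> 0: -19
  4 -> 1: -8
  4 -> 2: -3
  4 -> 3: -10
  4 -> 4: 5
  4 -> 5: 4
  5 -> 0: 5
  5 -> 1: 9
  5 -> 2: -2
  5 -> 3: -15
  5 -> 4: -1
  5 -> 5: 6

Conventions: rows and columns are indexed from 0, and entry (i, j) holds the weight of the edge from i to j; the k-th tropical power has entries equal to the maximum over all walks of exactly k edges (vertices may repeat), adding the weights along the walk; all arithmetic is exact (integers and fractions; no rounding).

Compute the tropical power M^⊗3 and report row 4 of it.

M^⊗2:
  [18, 14, 8, 16, 12, 5]
  [10, 14, 5, 8, 4, 11]
  [12, 13, 18, 14, 8, 10]
  [12, 13, 14, 14, 4, 11]
  [9, 13, 2, 4, 10, 10]
  [11, 15, 14, 10, 5, 14]
M^⊗3:
  [21, 22, 27, 23, 17, 19]
  [16, 20, 19, 15, 10, 19]
  [27, 23, 21, 25, 21, 18]
  [23, 20, 21, 21, 17, 18]
  [15, 19, 18, 14, 15, 18]
  [23, 23, 20, 21, 17, 20]
Answer: row 4 of M^⊗3 = [15, 19, 18, 14, 15, 18]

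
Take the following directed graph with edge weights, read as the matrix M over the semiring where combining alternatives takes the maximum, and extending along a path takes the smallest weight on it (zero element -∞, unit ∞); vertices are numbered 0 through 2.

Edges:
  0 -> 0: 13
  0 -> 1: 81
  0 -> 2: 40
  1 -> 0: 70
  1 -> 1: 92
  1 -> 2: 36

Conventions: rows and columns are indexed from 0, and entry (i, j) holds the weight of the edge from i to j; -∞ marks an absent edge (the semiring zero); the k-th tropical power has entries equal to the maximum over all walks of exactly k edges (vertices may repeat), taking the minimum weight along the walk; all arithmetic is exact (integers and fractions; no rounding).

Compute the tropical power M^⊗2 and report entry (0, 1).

M^⊗2:
  [70, 81, 36]
  [70, 92, 40]
  [-∞, -∞, -∞]
Key observation: the optimum is the walk 0->1->1, with weight 81 min 92 = 81.
Optimal value attained by: walk 0->1->1.
Answer: (M^⊗2)[0][1] = 81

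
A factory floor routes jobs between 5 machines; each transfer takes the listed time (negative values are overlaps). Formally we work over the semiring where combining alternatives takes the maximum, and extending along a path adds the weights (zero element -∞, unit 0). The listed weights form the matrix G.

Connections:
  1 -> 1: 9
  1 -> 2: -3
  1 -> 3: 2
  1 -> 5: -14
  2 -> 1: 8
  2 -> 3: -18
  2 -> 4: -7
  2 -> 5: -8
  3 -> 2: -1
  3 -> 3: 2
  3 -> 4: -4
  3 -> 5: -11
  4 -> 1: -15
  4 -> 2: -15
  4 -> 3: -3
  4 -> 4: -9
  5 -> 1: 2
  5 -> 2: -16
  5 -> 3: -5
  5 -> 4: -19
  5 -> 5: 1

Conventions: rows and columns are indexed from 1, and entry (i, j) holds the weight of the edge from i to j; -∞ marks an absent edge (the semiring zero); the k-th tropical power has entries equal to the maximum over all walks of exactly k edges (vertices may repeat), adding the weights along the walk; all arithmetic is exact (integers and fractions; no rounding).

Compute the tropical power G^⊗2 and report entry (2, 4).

G^⊗2:
  [18, 6, 11, -2, -5]
  [17, 5, 10, -16, -6]
  [7, 1, 4, -2, -9]
  [-6, -4, -1, -7, -14]
  [11, -1, 4, -9, 2]
Key observation: the optimum is the walk 2->4->4, with weight (-7) + (-9) = -16.
Optimal value attained by: walk 2->4->4.
Answer: (G^⊗2)[2][4] = -16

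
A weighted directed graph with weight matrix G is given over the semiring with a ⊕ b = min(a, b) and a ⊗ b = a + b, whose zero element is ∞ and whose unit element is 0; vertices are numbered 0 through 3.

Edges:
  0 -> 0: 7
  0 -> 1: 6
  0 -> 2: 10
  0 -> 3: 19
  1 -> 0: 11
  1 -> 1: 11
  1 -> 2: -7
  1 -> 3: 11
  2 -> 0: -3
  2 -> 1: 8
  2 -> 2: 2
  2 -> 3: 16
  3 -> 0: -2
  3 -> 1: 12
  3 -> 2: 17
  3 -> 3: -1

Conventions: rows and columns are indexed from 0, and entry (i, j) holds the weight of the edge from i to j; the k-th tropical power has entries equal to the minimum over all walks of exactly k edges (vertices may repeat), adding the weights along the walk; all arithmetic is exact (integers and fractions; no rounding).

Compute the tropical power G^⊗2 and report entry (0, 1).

G^⊗2:
  [7, 13, -1, 17]
  [-10, 1, -5, 9]
  [-1, 3, 1, 15]
  [-3, 4, 5, -2]
Key observation: the optimum is the walk 0->0->1, with weight 7 + 6 = 13.
Optimal value attained by: walk 0->0->1.
Answer: (G^⊗2)[0][1] = 13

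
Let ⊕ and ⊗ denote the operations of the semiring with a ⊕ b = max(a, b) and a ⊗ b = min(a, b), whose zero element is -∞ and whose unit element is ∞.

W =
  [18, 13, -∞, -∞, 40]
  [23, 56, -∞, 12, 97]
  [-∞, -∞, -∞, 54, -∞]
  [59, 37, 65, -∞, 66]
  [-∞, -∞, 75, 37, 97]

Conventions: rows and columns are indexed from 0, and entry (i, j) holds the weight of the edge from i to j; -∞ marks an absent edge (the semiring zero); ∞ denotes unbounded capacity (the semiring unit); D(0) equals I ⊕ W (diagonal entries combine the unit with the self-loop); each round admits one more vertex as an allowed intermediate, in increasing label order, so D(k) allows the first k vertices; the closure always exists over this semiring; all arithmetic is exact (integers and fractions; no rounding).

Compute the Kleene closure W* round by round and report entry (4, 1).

D(0):
  [∞, 13, -∞, -∞, 40]
  [23, ∞, -∞, 12, 97]
  [-∞, -∞, ∞, 54, -∞]
  [59, 37, 65, ∞, 66]
  [-∞, -∞, 75, 37, ∞]
D(1):
  [∞, 13, -∞, -∞, 40]
  [23, ∞, -∞, 12, 97]
  [-∞, -∞, ∞, 54, -∞]
  [59, 37, 65, ∞, 66]
  [-∞, -∞, 75, 37, ∞]
D(2):
  [∞, 13, -∞, 12, 40]
  [23, ∞, -∞, 12, 97]
  [-∞, -∞, ∞, 54, -∞]
  [59, 37, 65, ∞, 66]
  [-∞, -∞, 75, 37, ∞]
D(3):
  [∞, 13, -∞, 12, 40]
  [23, ∞, -∞, 12, 97]
  [-∞, -∞, ∞, 54, -∞]
  [59, 37, 65, ∞, 66]
  [-∞, -∞, 75, 54, ∞]
D(4):
  [∞, 13, 12, 12, 40]
  [23, ∞, 12, 12, 97]
  [54, 37, ∞, 54, 54]
  [59, 37, 65, ∞, 66]
  [54, 37, 75, 54, ∞]
D(5):
  [∞, 37, 40, 40, 40]
  [54, ∞, 75, 54, 97]
  [54, 37, ∞, 54, 54]
  [59, 37, 66, ∞, 66]
  [54, 37, 75, 54, ∞]
Answer: W*[4][1] = 37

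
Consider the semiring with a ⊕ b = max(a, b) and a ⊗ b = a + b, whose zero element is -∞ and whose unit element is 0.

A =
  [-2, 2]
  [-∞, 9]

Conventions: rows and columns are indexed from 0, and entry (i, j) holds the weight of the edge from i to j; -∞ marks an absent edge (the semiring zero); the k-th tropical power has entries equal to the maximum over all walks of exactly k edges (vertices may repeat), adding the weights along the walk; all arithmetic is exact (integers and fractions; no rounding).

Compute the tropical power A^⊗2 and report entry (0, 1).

A^⊗2:
  [-4, 11]
  [-∞, 18]
Key observation: the optimum is the walk 0->1->1, with weight 2 + 9 = 11.
Optimal value attained by: walk 0->1->1.
Answer: (A^⊗2)[0][1] = 11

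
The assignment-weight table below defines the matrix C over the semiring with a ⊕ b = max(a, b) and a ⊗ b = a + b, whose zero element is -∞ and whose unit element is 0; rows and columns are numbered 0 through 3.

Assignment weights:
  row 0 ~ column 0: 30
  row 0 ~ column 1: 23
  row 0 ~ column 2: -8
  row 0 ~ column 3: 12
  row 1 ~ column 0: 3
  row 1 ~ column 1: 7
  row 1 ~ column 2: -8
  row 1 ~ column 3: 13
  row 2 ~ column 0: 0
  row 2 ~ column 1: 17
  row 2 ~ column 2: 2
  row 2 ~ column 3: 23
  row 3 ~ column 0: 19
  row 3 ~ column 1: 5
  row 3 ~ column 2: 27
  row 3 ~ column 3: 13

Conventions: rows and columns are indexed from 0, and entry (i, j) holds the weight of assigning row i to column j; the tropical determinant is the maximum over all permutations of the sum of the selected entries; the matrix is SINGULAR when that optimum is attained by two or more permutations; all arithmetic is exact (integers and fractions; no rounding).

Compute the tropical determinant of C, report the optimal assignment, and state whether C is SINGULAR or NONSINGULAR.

σ = (0, 1, 2, 3): 30 + 7 + 2 + 13 = 52
σ = (0, 1, 3, 2): 30 + 7 + 23 + 27 = 87
σ = (0, 2, 1, 3): 30 + (-8) + 17 + 13 = 52
σ = (0, 2, 3, 1): 30 + (-8) + 23 + 5 = 50
σ = (0, 3, 1, 2): 30 + 13 + 17 + 27 = 87
σ = (0, 3, 2, 1): 30 + 13 + 2 + 5 = 50
σ = (1, 0, 2, 3): 23 + 3 + 2 + 13 = 41
σ = (1, 0, 3, 2): 23 + 3 + 23 + 27 = 76
σ = (1, 2, 0, 3): 23 + (-8) + 0 + 13 = 28
σ = (1, 2, 3, 0): 23 + (-8) + 23 + 19 = 57
σ = (1, 3, 0, 2): 23 + 13 + 0 + 27 = 63
σ = (1, 3, 2, 0): 23 + 13 + 2 + 19 = 57
σ = (2, 0, 1, 3): (-8) + 3 + 17 + 13 = 25
σ = (2, 0, 3, 1): (-8) + 3 + 23 + 5 = 23
σ = (2, 1, 0, 3): (-8) + 7 + 0 + 13 = 12
σ = (2, 1, 3, 0): (-8) + 7 + 23 + 19 = 41
σ = (2, 3, 0, 1): (-8) + 13 + 0 + 5 = 10
σ = (2, 3, 1, 0): (-8) + 13 + 17 + 19 = 41
σ = (3, 0, 1, 2): 12 + 3 + 17 + 27 = 59
σ = (3, 0, 2, 1): 12 + 3 + 2 + 5 = 22
σ = (3, 1, 0, 2): 12 + 7 + 0 + 27 = 46
σ = (3, 1, 2, 0): 12 + 7 + 2 + 19 = 40
σ = (3, 2, 0, 1): 12 + (-8) + 0 + 5 = 9
σ = (3, 2, 1, 0): 12 + (-8) + 17 + 19 = 40
Optimal value attained by: σ = (0, 1, 3, 2).
Answer: det⊕(C) = 87; verdict: SINGULAR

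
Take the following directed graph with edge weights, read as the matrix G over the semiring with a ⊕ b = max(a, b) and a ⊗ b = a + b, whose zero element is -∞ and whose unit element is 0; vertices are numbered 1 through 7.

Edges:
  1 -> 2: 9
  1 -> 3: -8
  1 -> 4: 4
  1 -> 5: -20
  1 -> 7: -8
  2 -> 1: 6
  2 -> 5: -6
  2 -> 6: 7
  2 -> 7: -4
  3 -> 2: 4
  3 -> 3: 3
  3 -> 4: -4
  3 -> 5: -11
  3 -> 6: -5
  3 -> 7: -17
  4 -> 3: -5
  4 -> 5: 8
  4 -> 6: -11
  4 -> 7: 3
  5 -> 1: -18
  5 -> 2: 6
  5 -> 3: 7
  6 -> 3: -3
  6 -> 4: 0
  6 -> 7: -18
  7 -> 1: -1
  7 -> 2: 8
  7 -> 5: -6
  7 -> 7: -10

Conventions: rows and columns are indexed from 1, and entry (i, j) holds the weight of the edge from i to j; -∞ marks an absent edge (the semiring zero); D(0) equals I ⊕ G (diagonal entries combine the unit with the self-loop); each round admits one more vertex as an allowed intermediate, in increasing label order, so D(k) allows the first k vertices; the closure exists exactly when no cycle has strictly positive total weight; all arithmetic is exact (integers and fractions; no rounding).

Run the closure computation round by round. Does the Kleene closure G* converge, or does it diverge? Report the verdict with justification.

Detection: at round 0, diagonal entry (3, 3) turns strictly positive.
Key observation: the cycle 3->3 has total weight 3, which is strictly positive.
Answer: DIVERGES — positive cycle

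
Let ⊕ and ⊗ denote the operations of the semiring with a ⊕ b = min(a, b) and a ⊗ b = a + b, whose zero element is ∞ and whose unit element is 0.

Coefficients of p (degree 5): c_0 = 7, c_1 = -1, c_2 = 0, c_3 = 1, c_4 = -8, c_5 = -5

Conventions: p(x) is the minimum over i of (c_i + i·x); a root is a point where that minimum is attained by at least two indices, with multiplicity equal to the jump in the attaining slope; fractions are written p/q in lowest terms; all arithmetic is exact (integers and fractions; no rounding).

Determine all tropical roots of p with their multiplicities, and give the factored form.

hull edge (i=0, c=7) to (i=1, c=-1): slope -8, span 1
hull edge (i=1, c=-1) to (i=4, c=-8): slope -7/3, span 3
hull edge (i=4, c=-8) to (i=5, c=-5): slope 3, span 1
Factored form: p(x) = -5 ⊗ (x ⊕ (-3)) ⊗ (x ⊕ 7/3) ⊗ (x ⊕ 7/3) ⊗ (x ⊕ 7/3) ⊗ (x ⊕ 8)
Answer: roots = -3 (mult 1), 7/3 (mult 3), 8 (mult 1)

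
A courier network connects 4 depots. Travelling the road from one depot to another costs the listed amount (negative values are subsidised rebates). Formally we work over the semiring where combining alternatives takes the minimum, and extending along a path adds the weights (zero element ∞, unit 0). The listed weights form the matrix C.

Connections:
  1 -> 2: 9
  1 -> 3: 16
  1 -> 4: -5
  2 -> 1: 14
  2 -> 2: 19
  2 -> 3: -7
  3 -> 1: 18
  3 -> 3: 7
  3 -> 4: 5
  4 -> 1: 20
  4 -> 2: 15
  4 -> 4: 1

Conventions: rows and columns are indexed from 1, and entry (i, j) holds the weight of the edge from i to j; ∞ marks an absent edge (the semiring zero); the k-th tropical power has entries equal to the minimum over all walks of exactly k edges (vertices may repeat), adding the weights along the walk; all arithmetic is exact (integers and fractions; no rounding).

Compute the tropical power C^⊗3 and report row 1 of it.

C^⊗2:
  [15, 10, 2, -4]
  [11, 23, 0, -2]
  [25, 20, 14, 6]
  [21, 16, 8, 2]
C^⊗3:
  [16, 11, 3, -3]
  [18, 13, 7, -1]
  [26, 21, 13, 7]
  [22, 17, 9, 3]
Answer: row 1 of C^⊗3 = [16, 11, 3, -3]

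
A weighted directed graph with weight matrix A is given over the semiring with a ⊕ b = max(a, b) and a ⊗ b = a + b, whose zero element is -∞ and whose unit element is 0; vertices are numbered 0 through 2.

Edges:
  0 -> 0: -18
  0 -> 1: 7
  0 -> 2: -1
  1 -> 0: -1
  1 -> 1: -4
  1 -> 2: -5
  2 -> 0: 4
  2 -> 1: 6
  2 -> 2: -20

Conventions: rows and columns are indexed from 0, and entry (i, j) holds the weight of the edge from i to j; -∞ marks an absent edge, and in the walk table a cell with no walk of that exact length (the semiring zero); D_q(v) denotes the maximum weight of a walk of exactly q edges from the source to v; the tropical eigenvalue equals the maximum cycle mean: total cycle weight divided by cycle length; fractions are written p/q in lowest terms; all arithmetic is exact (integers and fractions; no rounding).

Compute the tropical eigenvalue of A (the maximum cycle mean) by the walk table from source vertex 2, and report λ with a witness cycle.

q=0: [-∞, -∞, 0]
q=1: [4, 6, -20]
q=2: [5, 11, 3]
q=3: [10, 12, 6]
Optimal cycle mean attained by: cycle 0->1->0, total 7 + (-1), length 2.
Answer: λ = 3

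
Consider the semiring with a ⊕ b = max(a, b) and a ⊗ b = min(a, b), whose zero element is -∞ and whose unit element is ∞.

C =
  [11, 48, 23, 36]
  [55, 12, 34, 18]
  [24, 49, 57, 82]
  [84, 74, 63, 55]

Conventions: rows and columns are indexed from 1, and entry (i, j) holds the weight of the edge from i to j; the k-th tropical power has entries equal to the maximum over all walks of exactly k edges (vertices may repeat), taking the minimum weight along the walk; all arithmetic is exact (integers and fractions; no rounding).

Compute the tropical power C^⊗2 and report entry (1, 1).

C^⊗2:
  [48, 36, 36, 36]
  [24, 48, 34, 36]
  [82, 74, 63, 57]
  [55, 55, 57, 63]
Key observation: the optimum is the walk 1->2->1, with weight 48 min 55 = 48.
Optimal value attained by: walk 1->2->1.
Answer: (C^⊗2)[1][1] = 48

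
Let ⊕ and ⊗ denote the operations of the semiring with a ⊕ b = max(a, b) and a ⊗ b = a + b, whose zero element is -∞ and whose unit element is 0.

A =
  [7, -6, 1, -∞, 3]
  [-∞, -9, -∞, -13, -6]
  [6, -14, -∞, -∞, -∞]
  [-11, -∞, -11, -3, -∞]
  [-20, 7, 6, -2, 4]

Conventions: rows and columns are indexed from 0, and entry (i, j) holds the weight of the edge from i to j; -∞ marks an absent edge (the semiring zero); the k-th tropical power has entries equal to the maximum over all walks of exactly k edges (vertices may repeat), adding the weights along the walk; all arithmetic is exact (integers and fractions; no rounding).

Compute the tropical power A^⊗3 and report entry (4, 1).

A^⊗2:
  [14, 10, 9, 1, 10]
  [-24, 1, 0, -8, -2]
  [13, 0, 7, -27, 9]
  [-4, -17, -10, -6, -8]
  [12, 11, 10, 2, 8]
A^⊗3:
  [21, 17, 16, 8, 17]
  [6, 5, 4, -4, 2]
  [20, 16, 15, 7, 16]
  [3, -1, -2, -9, -1]
  [19, 15, 14, 6, 15]
Key observation: the optimum is the walk 4->4->4->1, with weight 4 + 4 + 7 = 15.
Optimal value attained by: walk 4->4->4->1.
Answer: (A^⊗3)[4][1] = 15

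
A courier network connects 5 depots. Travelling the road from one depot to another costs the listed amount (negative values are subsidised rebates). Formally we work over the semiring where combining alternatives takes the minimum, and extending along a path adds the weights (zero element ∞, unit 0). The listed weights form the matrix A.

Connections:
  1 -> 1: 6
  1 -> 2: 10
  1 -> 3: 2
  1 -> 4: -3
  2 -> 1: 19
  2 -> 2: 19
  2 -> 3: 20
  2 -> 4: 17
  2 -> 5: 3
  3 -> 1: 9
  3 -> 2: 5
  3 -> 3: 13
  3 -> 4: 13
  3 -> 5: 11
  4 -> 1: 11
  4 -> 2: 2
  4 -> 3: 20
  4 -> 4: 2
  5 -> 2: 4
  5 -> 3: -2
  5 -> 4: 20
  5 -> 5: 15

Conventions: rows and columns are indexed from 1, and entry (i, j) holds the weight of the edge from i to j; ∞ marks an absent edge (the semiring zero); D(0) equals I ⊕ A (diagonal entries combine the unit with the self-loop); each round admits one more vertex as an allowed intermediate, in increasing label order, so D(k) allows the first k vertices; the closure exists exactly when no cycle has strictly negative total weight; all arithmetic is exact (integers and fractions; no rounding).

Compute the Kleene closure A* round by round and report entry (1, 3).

D(0):
  [0, 10, 2, -3, ∞]
  [19, 0, 20, 17, 3]
  [9, 5, 0, 13, 11]
  [11, 2, 20, 0, ∞]
  [∞, 4, -2, 20, 0]
D(1):
  [0, 10, 2, -3, ∞]
  [19, 0, 20, 16, 3]
  [9, 5, 0, 6, 11]
  [11, 2, 13, 0, ∞]
  [∞, 4, -2, 20, 0]
D(2):
  [0, 10, 2, -3, 13]
  [19, 0, 20, 16, 3]
  [9, 5, 0, 6, 8]
  [11, 2, 13, 0, 5]
  [23, 4, -2, 20, 0]
D(3):
  [0, 7, 2, -3, 10]
  [19, 0, 20, 16, 3]
  [9, 5, 0, 6, 8]
  [11, 2, 13, 0, 5]
  [7, 3, -2, 4, 0]
D(4):
  [0, -1, 2, -3, 2]
  [19, 0, 20, 16, 3]
  [9, 5, 0, 6, 8]
  [11, 2, 13, 0, 5]
  [7, 3, -2, 4, 0]
D(5):
  [0, -1, 0, -3, 2]
  [10, 0, 1, 7, 3]
  [9, 5, 0, 6, 8]
  [11, 2, 3, 0, 5]
  [7, 3, -2, 4, 0]
Answer: A*[1][3] = 0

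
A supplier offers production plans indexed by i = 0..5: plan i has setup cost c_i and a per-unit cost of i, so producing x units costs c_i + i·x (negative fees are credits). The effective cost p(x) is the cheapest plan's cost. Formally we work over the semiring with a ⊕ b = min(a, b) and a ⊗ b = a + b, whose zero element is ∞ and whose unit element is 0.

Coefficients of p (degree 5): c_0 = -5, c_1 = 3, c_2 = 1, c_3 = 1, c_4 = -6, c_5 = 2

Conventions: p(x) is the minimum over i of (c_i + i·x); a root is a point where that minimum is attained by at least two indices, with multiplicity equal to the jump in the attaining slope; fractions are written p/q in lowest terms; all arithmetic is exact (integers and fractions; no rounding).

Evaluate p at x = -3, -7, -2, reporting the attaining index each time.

p(-3) = min(-5+0·(-3)=-5, 3+1·(-3)=0, 1+2·(-3)=-5, 1+3·(-3)=-8, -6+4·(-3)=-18, 2+5·(-3)=-13) = -18 (attained by i=4)
p(-7) = min(-5+0·(-7)=-5, 3+1·(-7)=-4, 1+2·(-7)=-13, 1+3·(-7)=-20, -6+4·(-7)=-34, 2+5·(-7)=-33) = -34 (attained by i=4)
p(-2) = min(-5+0·(-2)=-5, 3+1·(-2)=1, 1+2·(-2)=-3, 1+3·(-2)=-5, -6+4·(-2)=-14, 2+5·(-2)=-8) = -14 (attained by i=4)
Answer: p(-3) = -18; p(-7) = -34; p(-2) = -14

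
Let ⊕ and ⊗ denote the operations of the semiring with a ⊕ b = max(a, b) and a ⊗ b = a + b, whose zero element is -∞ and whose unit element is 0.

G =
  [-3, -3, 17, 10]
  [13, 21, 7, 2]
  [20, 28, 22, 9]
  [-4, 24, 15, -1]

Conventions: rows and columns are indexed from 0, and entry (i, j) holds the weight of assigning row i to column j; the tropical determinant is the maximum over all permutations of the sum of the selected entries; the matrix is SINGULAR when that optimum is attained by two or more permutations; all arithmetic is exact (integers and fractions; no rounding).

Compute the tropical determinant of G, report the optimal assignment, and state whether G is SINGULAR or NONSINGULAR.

σ = (0, 1, 2, 3): (-3) + 21 + 22 + (-1) = 39
σ = (0, 1, 3, 2): (-3) + 21 + 9 + 15 = 42
σ = (0, 2, 1, 3): (-3) + 7 + 28 + (-1) = 31
σ = (0, 2, 3, 1): (-3) + 7 + 9 + 24 = 37
σ = (0, 3, 1, 2): (-3) + 2 + 28 + 15 = 42
σ = (0, 3, 2, 1): (-3) + 2 + 22 + 24 = 45
σ = (1, 0, 2, 3): (-3) + 13 + 22 + (-1) = 31
σ = (1, 0, 3, 2): (-3) + 13 + 9 + 15 = 34
σ = (1, 2, 0, 3): (-3) + 7 + 20 + (-1) = 23
σ = (1, 2, 3, 0): (-3) + 7 + 9 + (-4) = 9
σ = (1, 3, 0, 2): (-3) + 2 + 20 + 15 = 34
σ = (1, 3, 2, 0): (-3) + 2 + 22 + (-4) = 17
σ = (2, 0, 1, 3): 17 + 13 + 28 + (-1) = 57
σ = (2, 0, 3, 1): 17 + 13 + 9 + 24 = 63
σ = (2, 1, 0, 3): 17 + 21 + 20 + (-1) = 57
σ = (2, 1, 3, 0): 17 + 21 + 9 + (-4) = 43
σ = (2, 3, 0, 1): 17 + 2 + 20 + 24 = 63
σ = (2, 3, 1, 0): 17 + 2 + 28 + (-4) = 43
σ = (3, 0, 1, 2): 10 + 13 + 28 + 15 = 66
σ = (3, 0, 2, 1): 10 + 13 + 22 + 24 = 69
σ = (3, 1, 0, 2): 10 + 21 + 20 + 15 = 66
σ = (3, 1, 2, 0): 10 + 21 + 22 + (-4) = 49
σ = (3, 2, 0, 1): 10 + 7 + 20 + 24 = 61
σ = (3, 2, 1, 0): 10 + 7 + 28 + (-4) = 41
Optimal value attained by: σ = (3, 0, 2, 1).
Answer: det⊕(G) = 69; verdict: NONSINGULAR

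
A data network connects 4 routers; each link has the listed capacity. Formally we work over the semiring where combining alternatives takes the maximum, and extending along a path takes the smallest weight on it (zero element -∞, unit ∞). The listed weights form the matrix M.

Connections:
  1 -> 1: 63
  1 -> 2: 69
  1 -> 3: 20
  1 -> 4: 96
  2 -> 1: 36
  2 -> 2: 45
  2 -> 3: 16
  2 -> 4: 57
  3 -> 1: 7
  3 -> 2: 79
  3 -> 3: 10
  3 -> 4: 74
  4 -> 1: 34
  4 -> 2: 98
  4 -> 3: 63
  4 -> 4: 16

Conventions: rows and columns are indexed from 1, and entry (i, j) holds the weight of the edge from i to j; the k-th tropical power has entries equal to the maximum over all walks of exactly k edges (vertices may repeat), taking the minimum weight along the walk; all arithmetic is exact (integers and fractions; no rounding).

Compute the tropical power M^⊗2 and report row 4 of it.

M^⊗2:
  [63, 96, 63, 63]
  [36, 57, 57, 45]
  [36, 74, 63, 57]
  [36, 63, 20, 63]
Answer: row 4 of M^⊗2 = [36, 63, 20, 63]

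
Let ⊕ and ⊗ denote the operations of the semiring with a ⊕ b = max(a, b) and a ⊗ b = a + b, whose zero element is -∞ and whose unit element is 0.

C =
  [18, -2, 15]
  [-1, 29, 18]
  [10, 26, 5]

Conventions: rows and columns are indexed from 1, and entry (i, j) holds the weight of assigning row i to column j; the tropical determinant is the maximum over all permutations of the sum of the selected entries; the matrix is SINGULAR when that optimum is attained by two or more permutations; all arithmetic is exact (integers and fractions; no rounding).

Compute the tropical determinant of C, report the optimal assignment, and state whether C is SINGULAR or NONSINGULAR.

σ = (1, 2, 3): 18 + 29 + 5 = 52
σ = (1, 3, 2): 18 + 18 + 26 = 62
σ = (2, 1, 3): (-2) + (-1) + 5 = 2
σ = (2, 3, 1): (-2) + 18 + 10 = 26
σ = (3, 1, 2): 15 + (-1) + 26 = 40
σ = (3, 2, 1): 15 + 29 + 10 = 54
Optimal value attained by: σ = (1, 3, 2).
Answer: det⊕(C) = 62; verdict: NONSINGULAR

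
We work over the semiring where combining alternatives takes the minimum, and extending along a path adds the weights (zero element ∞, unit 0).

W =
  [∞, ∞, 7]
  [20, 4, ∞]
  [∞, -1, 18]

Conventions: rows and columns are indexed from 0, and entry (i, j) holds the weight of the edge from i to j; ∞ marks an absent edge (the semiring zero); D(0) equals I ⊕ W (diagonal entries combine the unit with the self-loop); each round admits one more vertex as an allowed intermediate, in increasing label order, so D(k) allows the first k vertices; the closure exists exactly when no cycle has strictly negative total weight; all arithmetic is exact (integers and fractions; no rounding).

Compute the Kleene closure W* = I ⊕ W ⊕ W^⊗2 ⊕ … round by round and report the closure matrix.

D(0):
  [0, ∞, 7]
  [20, 0, ∞]
  [∞, -1, 0]
D(1):
  [0, ∞, 7]
  [20, 0, 27]
  [∞, -1, 0]
D(2):
  [0, ∞, 7]
  [20, 0, 27]
  [19, -1, 0]
D(3):
  [0, 6, 7]
  [20, 0, 27]
  [19, -1, 0]
Answer: W* = [[0, 6, 7], [20, 0, 27], [19, -1, 0]]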